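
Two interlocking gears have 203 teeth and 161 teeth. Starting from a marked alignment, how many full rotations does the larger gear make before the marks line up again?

The first common completion time is the LCM of the periods.
203 = 7 × 29
161 = 7 × 23
LCM(203, 161) = 7 × 23 × 29 = 4669.
Rotations for period 203: 4669 / 203 = 23.

23 rotations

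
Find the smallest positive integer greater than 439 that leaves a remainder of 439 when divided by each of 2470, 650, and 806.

383289

N − 439 must be a common multiple of 2470, 650, and 806.
2470 = 2 × 5 × 13 × 19
650 = 2 × 5^2 × 13
806 = 2 × 13 × 31
LCM(2470, 650, 806) = 2 × 5^2 × 13 × 19 × 31 = 382850.
Smallest N > 439 is LCM + 439 = 382850 + 439 = 383289.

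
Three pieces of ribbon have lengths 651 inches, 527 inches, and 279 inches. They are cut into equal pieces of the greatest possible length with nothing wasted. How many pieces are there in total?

47

Piece length = gcd(651, 527, 279).
651 = 3 × 7 × 31
527 = 17 × 31
279 = 3^2 × 31
gcd(651, 527, 279) = 31.
Total pieces = 651/31 + 527/31 + 279/31 = 21 + 17 + 9 = 47.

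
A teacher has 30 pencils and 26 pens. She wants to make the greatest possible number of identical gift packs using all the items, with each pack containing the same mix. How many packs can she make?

The pack count must divide each quantity, so the greatest is gcd(30, 26).
30 = 2 × 3 × 5
26 = 2 × 13
gcd(30, 26) = 2.

2 packs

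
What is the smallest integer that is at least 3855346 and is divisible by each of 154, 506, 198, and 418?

The integer must be a common multiple of 154, 506, 198, and 418, so a multiple of their LCM.
154 = 2 × 7 × 11
506 = 2 × 11 × 23
198 = 2 × 3^2 × 11
418 = 2 × 11 × 19
LCM(154, 506, 198, 418) = 2 × 3^2 × 7 × 11 × 19 × 23 = 605682.
Smallest multiple of 605682 that is ≥ 3855346: ⌈3855346/605682⌉ × 605682 = 7 × 605682 = 4239774.

4239774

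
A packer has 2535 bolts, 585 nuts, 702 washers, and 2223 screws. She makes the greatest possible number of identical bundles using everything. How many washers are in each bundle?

Number of bundles = gcd(2535, 585, 702, 2223).
2535 = 3 × 5 × 13^2
585 = 3^2 × 5 × 13
702 = 2 × 3^3 × 13
2223 = 3^2 × 13 × 19
gcd(2535, 585, 702, 2223) = 3 × 13 = 39.
washers per bundle = 702 / 39 = 18.

18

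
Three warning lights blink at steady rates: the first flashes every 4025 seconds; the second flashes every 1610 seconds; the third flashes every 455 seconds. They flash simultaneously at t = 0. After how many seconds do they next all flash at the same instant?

We need the least common multiple of the intervals.
4025 = 5^2 × 7 × 23
1610 = 2 × 5 × 7 × 23
455 = 5 × 7 × 13
LCM(4025, 1610, 455) = 2 × 5^2 × 7 × 13 × 23 = 104650.

104650 seconds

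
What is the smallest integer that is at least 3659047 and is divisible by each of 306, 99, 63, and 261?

4099788

The integer must be a common multiple of 306, 99, 63, and 261, so a multiple of their LCM.
306 = 2 × 3^2 × 17
99 = 3^2 × 11
63 = 3^2 × 7
261 = 3^2 × 29
LCM(306, 99, 63, 261) = 2 × 3^2 × 7 × 11 × 17 × 29 = 683298.
Smallest multiple of 683298 that is ≥ 3659047: ⌈3659047/683298⌉ × 683298 = 6 × 683298 = 4099788.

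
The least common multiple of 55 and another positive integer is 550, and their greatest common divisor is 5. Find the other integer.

gcd × lcm = product of the two integers, so the other integer is (5 × 550) / 55 = 50.

50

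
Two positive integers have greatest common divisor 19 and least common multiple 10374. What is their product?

For any two positive integers, gcd × lcm = product = 19 × 10374 = 197106.

197106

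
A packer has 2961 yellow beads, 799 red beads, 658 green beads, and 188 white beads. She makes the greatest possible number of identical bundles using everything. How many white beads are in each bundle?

4

Number of bundles = gcd(2961, 799, 658, 188).
2961 = 3^2 × 7 × 47
799 = 17 × 47
658 = 2 × 7 × 47
188 = 2^2 × 47
gcd(2961, 799, 658, 188) = 47.
white beads per bundle = 188 / 47 = 4.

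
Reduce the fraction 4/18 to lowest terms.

2/9

4 = 2^2
18 = 2 × 3^2
gcd(4, 18) = 2.
Divide numerator and denominator by 2: 4/18 = 2/9.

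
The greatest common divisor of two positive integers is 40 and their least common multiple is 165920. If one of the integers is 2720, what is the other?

For two integers, gcd × lcm = product, so the other is (40 × 165920) / 2720 = 6636800 / 2720 = 2440.

2440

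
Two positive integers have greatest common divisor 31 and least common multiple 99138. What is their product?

3073278

For any two positive integers, gcd × lcm = product = 31 × 99138 = 3073278.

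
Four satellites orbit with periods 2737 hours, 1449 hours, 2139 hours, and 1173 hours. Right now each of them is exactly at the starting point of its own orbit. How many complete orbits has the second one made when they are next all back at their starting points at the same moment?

The first common completion time is the LCM of the periods.
2737 = 7 × 17 × 23
1449 = 3^2 × 7 × 23
2139 = 3 × 23 × 31
1173 = 3 × 17 × 23
LCM(2737, 1449, 2139, 1173) = 3^2 × 7 × 17 × 23 × 31 = 763623.
Orbits for period 1449: 763623 / 1449 = 527.

527 orbits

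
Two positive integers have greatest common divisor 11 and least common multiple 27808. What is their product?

For any two positive integers, gcd × lcm = product = 11 × 27808 = 305888.

305888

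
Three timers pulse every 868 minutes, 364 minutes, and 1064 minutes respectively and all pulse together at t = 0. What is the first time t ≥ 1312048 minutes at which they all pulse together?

Joint pulses occur at multiples of LCM(868, 364, 1064).
868 = 2^2 × 7 × 31
364 = 2^2 × 7 × 13
1064 = 2^3 × 7 × 19
LCM(868, 364, 1064) = 2^3 × 7 × 13 × 19 × 31 = 428792.
Smallest multiple of 428792 that is ≥ 1312048: ⌈1312048/428792⌉ × 428792 = 4 × 428792 = 1715168.

1715168 minutes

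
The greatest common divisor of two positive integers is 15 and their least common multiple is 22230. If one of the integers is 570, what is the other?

585

For two integers, gcd × lcm = product, so the other is (15 × 22230) / 570 = 333450 / 570 = 585.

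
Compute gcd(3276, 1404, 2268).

3276 = 2^2 × 3^2 × 7 × 13
1404 = 2^2 × 3^3 × 13
2268 = 2^2 × 3^4 × 7
gcd(3276, 1404, 2268) = 2^2 × 3^2 = 36.

36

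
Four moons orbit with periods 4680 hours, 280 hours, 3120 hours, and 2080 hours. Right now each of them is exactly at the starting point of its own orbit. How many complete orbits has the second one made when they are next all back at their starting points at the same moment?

They are all back at their starting positions together after one LCM of the periods.
4680 = 2^3 × 3^2 × 5 × 13
280 = 2^3 × 5 × 7
3120 = 2^4 × 3 × 5 × 13
2080 = 2^5 × 5 × 13
LCM(4680, 280, 3120, 2080) = 2^5 × 3^2 × 5 × 7 × 13 = 131040.
Orbits for period 280: 131040 / 280 = 468.

468 orbits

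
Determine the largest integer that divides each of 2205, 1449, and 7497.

63

2205 = 3^2 × 5 × 7^2
1449 = 3^2 × 7 × 23
7497 = 3^2 × 7^2 × 17
gcd(2205, 1449, 7497) = 3^2 × 7 = 63.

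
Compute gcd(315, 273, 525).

315 = 3^2 × 5 × 7
273 = 3 × 7 × 13
525 = 3 × 5^2 × 7
gcd(315, 273, 525) = 3 × 7 = 21.

21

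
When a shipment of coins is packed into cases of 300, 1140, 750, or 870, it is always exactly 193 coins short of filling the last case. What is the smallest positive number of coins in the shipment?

826307

Being 193 short of a full case of size k means N ≡ −193 (mod k), i.e. N + 193 is a multiple of each size.
300 = 2^2 × 3 × 5^2
1140 = 2^2 × 3 × 5 × 19
750 = 2 × 3 × 5^3
870 = 2 × 3 × 5 × 29
LCM(300, 1140, 750, 870) = 2^2 × 3 × 5^3 × 19 × 29 = 826500.
Smallest positive N is 826500 − 193 = 826307.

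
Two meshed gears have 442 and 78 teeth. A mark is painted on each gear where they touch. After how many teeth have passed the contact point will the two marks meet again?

1326 teeth

They coincide at every common multiple of the periods; the first is the LCM.
442 = 2 × 13 × 17
78 = 2 × 3 × 13
LCM(442, 78) = 2 × 3 × 13 × 17 = 1326.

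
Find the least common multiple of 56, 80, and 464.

16240

56 = 2^3 × 7
80 = 2^4 × 5
464 = 2^4 × 29
LCM(56, 80, 464) = 2^4 × 5 × 7 × 29 = 16240.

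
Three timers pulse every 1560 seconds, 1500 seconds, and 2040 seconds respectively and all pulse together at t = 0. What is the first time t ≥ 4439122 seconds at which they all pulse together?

4641000 seconds

Joint pulses occur at multiples of LCM(1560, 1500, 2040).
1560 = 2^3 × 3 × 5 × 13
1500 = 2^2 × 3 × 5^3
2040 = 2^3 × 3 × 5 × 17
LCM(1560, 1500, 2040) = 2^3 × 3 × 5^3 × 13 × 17 = 663000.
Smallest multiple of 663000 that is ≥ 4439122: ⌈4439122/663000⌉ × 663000 = 7 × 663000 = 4641000.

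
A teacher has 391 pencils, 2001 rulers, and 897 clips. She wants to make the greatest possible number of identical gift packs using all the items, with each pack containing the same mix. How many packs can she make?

23 packs

The pack count must divide each quantity, so the greatest is gcd(391, 2001, 897).
391 = 17 × 23
2001 = 3 × 23 × 29
897 = 3 × 13 × 23
gcd(391, 2001, 897) = 23.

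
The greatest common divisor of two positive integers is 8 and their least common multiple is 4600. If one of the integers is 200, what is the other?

For two integers, gcd × lcm = product, so the other is (8 × 4600) / 200 = 36800 / 200 = 184.

184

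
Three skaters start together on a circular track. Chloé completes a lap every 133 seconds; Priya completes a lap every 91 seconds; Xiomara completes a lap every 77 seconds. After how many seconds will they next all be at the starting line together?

19019 seconds

The first simultaneous occurrence is after LCM of the individual periods.
133 = 7 × 19
91 = 7 × 13
77 = 7 × 11
LCM(133, 91, 77) = 7 × 11 × 13 × 19 = 19019.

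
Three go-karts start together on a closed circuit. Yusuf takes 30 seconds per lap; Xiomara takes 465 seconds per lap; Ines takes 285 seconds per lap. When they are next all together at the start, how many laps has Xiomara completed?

38 laps

The first common completion time is the LCM of the periods.
30 = 2 × 3 × 5
465 = 3 × 5 × 31
285 = 3 × 5 × 19
LCM(30, 465, 285) = 2 × 3 × 5 × 19 × 31 = 17670.
Laps for period 465: 17670 / 465 = 38.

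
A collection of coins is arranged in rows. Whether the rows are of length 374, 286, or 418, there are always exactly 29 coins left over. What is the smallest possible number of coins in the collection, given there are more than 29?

N − 29 must be a common multiple of 374, 286, and 418.
374 = 2 × 11 × 17
286 = 2 × 11 × 13
418 = 2 × 11 × 19
LCM(374, 286, 418) = 2 × 11 × 13 × 17 × 19 = 92378.
Smallest N > 29 is LCM + 29 = 92378 + 29 = 92407.

92407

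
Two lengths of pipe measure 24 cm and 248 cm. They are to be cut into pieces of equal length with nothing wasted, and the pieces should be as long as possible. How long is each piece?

The greatest length dividing all of 24 and 248 is their gcd.
24 = 2^3 × 3
248 = 2^3 × 31
gcd(24, 248) = 2^3 = 8.

8 cm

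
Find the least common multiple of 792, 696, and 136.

792 = 2^3 × 3^2 × 11
696 = 2^3 × 3 × 29
136 = 2^3 × 17
LCM(792, 696, 136) = 2^3 × 3^2 × 11 × 17 × 29 = 390456.

390456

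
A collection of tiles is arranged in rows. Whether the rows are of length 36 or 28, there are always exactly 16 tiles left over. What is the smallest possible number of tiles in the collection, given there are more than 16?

N − 16 must be a common multiple of 36 and 28.
36 = 2^2 × 3^2
28 = 2^2 × 7
LCM(36, 28) = 2^2 × 3^2 × 7 = 252.
Smallest N > 16 is LCM + 16 = 252 + 16 = 268.

268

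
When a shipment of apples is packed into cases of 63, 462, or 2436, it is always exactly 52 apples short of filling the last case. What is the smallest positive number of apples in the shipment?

Being 52 short of a full case of size k means N ≡ −52 (mod k), i.e. N + 52 is a multiple of each size.
63 = 3^2 × 7
462 = 2 × 3 × 7 × 11
2436 = 2^2 × 3 × 7 × 29
LCM(63, 462, 2436) = 2^2 × 3^2 × 7 × 11 × 29 = 80388.
Smallest positive N is 80388 − 52 = 80336.

80336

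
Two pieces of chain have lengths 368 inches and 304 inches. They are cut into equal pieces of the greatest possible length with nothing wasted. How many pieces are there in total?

42

Piece length = gcd(368, 304).
368 = 2^4 × 23
304 = 2^4 × 19
gcd(368, 304) = 2^4 = 16.
Total pieces = 368/16 + 304/16 = 23 + 19 = 42.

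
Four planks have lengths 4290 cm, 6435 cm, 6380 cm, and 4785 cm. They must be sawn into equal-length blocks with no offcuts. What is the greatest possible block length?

55 cm

The block length must divide every plank, so the greatest is gcd(4290, 6435, 6380, 4785).
4290 = 2 × 3 × 5 × 11 × 13
6435 = 3^2 × 5 × 11 × 13
6380 = 2^2 × 5 × 11 × 29
4785 = 3 × 5 × 11 × 29
gcd(4290, 6435, 6380, 4785) = 5 × 11 = 55.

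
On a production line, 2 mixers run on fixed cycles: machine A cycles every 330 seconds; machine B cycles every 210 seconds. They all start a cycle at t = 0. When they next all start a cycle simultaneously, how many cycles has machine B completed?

11 cycles

All finish a whole number of cycles simultaneously at t = LCM of the periods.
330 = 2 × 3 × 5 × 11
210 = 2 × 3 × 5 × 7
LCM(330, 210) = 2 × 3 × 5 × 7 × 11 = 2310.
Cycles for period 210: 2310 / 210 = 11.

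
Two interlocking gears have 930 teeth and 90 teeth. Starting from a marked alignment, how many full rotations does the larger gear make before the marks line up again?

3 rotations

They are all back at their starting positions together after one LCM of the periods.
930 = 2 × 3 × 5 × 31
90 = 2 × 3^2 × 5
LCM(930, 90) = 2 × 3^2 × 5 × 31 = 2790.
Rotations for period 930: 2790 / 930 = 3.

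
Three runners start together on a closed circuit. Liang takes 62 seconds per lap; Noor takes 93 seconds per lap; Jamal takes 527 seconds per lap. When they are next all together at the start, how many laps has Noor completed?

34 laps

The first common completion time is the LCM of the periods.
62 = 2 × 31
93 = 3 × 31
527 = 17 × 31
LCM(62, 93, 527) = 2 × 3 × 17 × 31 = 3162.
Laps for period 93: 3162 / 93 = 34.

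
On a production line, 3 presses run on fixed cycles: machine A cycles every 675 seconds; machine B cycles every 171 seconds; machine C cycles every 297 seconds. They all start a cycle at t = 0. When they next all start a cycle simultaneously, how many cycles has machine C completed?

They are all back at their starting positions together after one LCM of the periods.
675 = 3^3 × 5^2
171 = 3^2 × 19
297 = 3^3 × 11
LCM(675, 171, 297) = 3^3 × 5^2 × 11 × 19 = 141075.
Cycles for period 297: 141075 / 297 = 475.

475 cycles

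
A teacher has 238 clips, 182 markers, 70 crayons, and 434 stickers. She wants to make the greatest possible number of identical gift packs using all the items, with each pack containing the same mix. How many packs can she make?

The pack count must divide each quantity, so the greatest is gcd(238, 182, 70, 434).
238 = 2 × 7 × 17
182 = 2 × 7 × 13
70 = 2 × 5 × 7
434 = 2 × 7 × 31
gcd(238, 182, 70, 434) = 2 × 7 = 14.

14 packs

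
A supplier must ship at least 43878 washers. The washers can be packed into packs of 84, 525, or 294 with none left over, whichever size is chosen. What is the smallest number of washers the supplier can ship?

44100

The number of washers must be a common multiple of 84, 525, and 294, so a multiple of their LCM.
84 = 2^2 × 3 × 7
525 = 3 × 5^2 × 7
294 = 2 × 3 × 7^2
LCM(84, 525, 294) = 2^2 × 3 × 5^2 × 7^2 = 14700.
Smallest multiple of 14700 that is ≥ 43878: ⌈43878/14700⌉ × 14700 = 3 × 14700 = 44100.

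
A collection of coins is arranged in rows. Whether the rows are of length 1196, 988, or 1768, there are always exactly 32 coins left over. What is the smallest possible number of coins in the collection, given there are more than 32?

N − 32 must be a common multiple of 1196, 988, and 1768.
1196 = 2^2 × 13 × 23
988 = 2^2 × 13 × 19
1768 = 2^3 × 13 × 17
LCM(1196, 988, 1768) = 2^3 × 13 × 17 × 19 × 23 = 772616.
Smallest N > 32 is LCM + 32 = 772616 + 32 = 772648.

772648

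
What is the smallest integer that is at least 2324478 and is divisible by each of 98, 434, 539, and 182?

The integer must be a common multiple of 98, 434, 539, and 182, so a multiple of their LCM.
98 = 2 × 7^2
434 = 2 × 7 × 31
539 = 7^2 × 11
182 = 2 × 7 × 13
LCM(98, 434, 539, 182) = 2 × 7^2 × 11 × 13 × 31 = 434434.
Smallest multiple of 434434 that is ≥ 2324478: ⌈2324478/434434⌉ × 434434 = 6 × 434434 = 2606604.

2606604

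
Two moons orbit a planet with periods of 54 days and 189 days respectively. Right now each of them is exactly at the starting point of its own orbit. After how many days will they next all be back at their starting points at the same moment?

They coincide at every common multiple of the periods; the first is the LCM.
54 = 2 × 3^3
189 = 3^3 × 7
LCM(54, 189) = 2 × 3^3 × 7 = 378.

378 days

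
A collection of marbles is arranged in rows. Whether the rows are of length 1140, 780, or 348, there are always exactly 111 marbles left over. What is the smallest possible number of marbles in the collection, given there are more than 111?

N − 111 must be a common multiple of 1140, 780, and 348.
1140 = 2^2 × 3 × 5 × 19
780 = 2^2 × 3 × 5 × 13
348 = 2^2 × 3 × 29
LCM(1140, 780, 348) = 2^2 × 3 × 5 × 13 × 19 × 29 = 429780.
Smallest N > 111 is LCM + 111 = 429780 + 111 = 429891.

429891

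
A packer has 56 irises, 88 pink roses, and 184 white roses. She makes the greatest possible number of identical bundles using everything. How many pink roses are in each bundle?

11

Number of bundles = gcd(56, 88, 184).
56 = 2^3 × 7
88 = 2^3 × 11
184 = 2^3 × 23
gcd(56, 88, 184) = 2^3 = 8.
pink roses per bundle = 88 / 8 = 11.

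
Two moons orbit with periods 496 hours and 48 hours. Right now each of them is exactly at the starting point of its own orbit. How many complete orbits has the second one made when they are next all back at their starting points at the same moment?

All finish a whole number of cycles simultaneously at t = LCM of the periods.
496 = 2^4 × 31
48 = 2^4 × 3
LCM(496, 48) = 2^4 × 3 × 31 = 1488.
Orbits for period 48: 1488 / 48 = 31.

31 orbits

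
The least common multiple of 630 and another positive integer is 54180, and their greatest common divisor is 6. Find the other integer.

gcd × lcm = product of the two integers, so the other integer is (6 × 54180) / 630 = 516.

516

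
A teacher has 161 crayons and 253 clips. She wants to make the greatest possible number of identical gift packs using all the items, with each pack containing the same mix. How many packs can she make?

23 packs

By the Euclidean algorithm:
253 = 1 × 161 + 92
161 = 1 × 92 + 69
92 = 1 × 69 + 23
69 = 3 × 23 + 0
gcd(161, 253) = 23.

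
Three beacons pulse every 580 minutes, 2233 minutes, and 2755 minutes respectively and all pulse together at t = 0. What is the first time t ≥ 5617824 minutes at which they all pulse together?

5939780 minutes

Joint pulses occur at multiples of LCM(580, 2233, 2755).
580 = 2^2 × 5 × 29
2233 = 7 × 11 × 29
2755 = 5 × 19 × 29
LCM(580, 2233, 2755) = 2^2 × 5 × 7 × 11 × 19 × 29 = 848540.
Smallest multiple of 848540 that is ≥ 5617824: ⌈5617824/848540⌉ × 848540 = 7 × 848540 = 5939780.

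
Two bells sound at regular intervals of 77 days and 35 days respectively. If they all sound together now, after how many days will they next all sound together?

The first simultaneous occurrence is after LCM of the individual periods.
77 = 7 × 11
35 = 5 × 7
LCM(77, 35) = 5 × 7 × 11 = 385.

385 days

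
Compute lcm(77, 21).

77 = 7 × 11
21 = 3 × 7
LCM(77, 21) = 3 × 7 × 11 = 231.

231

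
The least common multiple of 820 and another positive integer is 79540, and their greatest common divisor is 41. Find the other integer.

gcd × lcm = product of the two integers, so the other integer is (41 × 79540) / 820 = 3977.

3977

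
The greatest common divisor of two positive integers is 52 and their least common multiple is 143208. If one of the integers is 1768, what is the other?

For two integers, gcd × lcm = product, so the other is (52 × 143208) / 1768 = 7446816 / 1768 = 4212.

4212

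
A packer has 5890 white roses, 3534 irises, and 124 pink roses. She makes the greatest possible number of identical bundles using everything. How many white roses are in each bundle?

95

Number of bundles = gcd(5890, 3534, 124).
5890 = 2 × 5 × 19 × 31
3534 = 2 × 3 × 19 × 31
124 = 2^2 × 31
gcd(5890, 3534, 124) = 2 × 31 = 62.
white roses per bundle = 5890 / 62 = 95.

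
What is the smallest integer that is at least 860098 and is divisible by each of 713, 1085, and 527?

The integer must be a common multiple of 713, 1085, and 527, so a multiple of their LCM.
713 = 23 × 31
1085 = 5 × 7 × 31
527 = 17 × 31
LCM(713, 1085, 527) = 5 × 7 × 17 × 23 × 31 = 424235.
Smallest multiple of 424235 that is ≥ 860098: ⌈860098/424235⌉ × 424235 = 3 × 424235 = 1272705.

1272705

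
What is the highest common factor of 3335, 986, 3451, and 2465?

3335 = 5 × 23 × 29
986 = 2 × 17 × 29
3451 = 7 × 17 × 29
2465 = 5 × 17 × 29
gcd(3335, 986, 3451, 2465) = 29.

29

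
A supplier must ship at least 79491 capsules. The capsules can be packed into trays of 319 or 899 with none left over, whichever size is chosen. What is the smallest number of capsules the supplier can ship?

89001

The number of capsules must be a common multiple of 319 and 899, so a multiple of their LCM.
319 = 11 × 29
899 = 29 × 31
LCM(319, 899) = 11 × 29 × 31 = 9889.
Smallest multiple of 9889 that is ≥ 79491: ⌈79491/9889⌉ × 9889 = 9 × 9889 = 89001.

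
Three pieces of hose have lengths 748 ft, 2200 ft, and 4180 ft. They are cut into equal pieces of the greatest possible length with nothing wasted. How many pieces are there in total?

Piece length = gcd(748, 2200, 4180).
748 = 2^2 × 11 × 17
2200 = 2^3 × 5^2 × 11
4180 = 2^2 × 5 × 11 × 19
gcd(748, 2200, 4180) = 2^2 × 11 = 44.
Total pieces = 748/44 + 2200/44 + 4180/44 = 17 + 50 + 95 = 162.

162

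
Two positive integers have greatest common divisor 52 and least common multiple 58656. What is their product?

For any two positive integers, gcd × lcm = product = 52 × 58656 = 3050112.

3050112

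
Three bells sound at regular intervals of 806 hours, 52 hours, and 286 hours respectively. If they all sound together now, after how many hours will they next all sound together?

The first simultaneous occurrence is after LCM of the individual periods.
806 = 2 × 13 × 31
52 = 2^2 × 13
286 = 2 × 11 × 13
LCM(806, 52, 286) = 2^2 × 11 × 13 × 31 = 17732.

17732 hours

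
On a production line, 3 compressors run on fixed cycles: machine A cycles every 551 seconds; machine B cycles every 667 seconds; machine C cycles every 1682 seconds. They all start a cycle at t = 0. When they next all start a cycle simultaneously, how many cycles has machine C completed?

They are all back at their starting positions together after one LCM of the periods.
551 = 19 × 29
667 = 23 × 29
1682 = 2 × 29^2
LCM(551, 667, 1682) = 2 × 19 × 23 × 29^2 = 735034.
Cycles for period 1682: 735034 / 1682 = 437.

437 cycles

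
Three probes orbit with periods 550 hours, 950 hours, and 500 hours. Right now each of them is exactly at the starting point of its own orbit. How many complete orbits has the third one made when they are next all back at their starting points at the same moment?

The first common completion time is the LCM of the periods.
550 = 2 × 5^2 × 11
950 = 2 × 5^2 × 19
500 = 2^2 × 5^3
LCM(550, 950, 500) = 2^2 × 5^3 × 11 × 19 = 104500.
Orbits for period 500: 104500 / 500 = 209.

209 orbits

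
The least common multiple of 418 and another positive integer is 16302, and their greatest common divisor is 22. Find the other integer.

858

gcd × lcm = product of the two integers, so the other integer is (22 × 16302) / 418 = 858.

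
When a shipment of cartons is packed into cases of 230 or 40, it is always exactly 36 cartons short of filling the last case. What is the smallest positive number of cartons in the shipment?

884

Being 36 short of a full case of size k means N ≡ −36 (mod k), i.e. N + 36 is a multiple of each size.
230 = 2 × 5 × 23
40 = 2^3 × 5
LCM(230, 40) = 2^3 × 5 × 23 = 920.
Smallest positive N is 920 − 36 = 884.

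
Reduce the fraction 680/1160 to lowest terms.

680 = 2^3 × 5 × 17
1160 = 2^3 × 5 × 29
gcd(680, 1160) = 2^3 × 5 = 40.
Divide numerator and denominator by 40: 680/1160 = 17/29.

17/29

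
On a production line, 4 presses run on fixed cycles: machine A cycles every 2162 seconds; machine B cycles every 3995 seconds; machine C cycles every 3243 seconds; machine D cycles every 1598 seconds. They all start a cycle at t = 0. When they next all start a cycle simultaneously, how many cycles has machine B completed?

138 cycles

The first common completion time is the LCM of the periods.
2162 = 2 × 23 × 47
3995 = 5 × 17 × 47
3243 = 3 × 23 × 47
1598 = 2 × 17 × 47
LCM(2162, 3995, 3243, 1598) = 2 × 3 × 5 × 17 × 23 × 47 = 551310.
Cycles for period 3995: 551310 / 3995 = 138.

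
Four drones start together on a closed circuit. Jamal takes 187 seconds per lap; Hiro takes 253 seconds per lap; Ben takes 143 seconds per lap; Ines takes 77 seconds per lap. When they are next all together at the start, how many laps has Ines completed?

All finish a whole number of cycles simultaneously at t = LCM of the periods.
187 = 11 × 17
253 = 11 × 23
143 = 11 × 13
77 = 7 × 11
LCM(187, 253, 143, 77) = 7 × 11 × 13 × 17 × 23 = 391391.
Laps for period 77: 391391 / 77 = 5083.

5083 laps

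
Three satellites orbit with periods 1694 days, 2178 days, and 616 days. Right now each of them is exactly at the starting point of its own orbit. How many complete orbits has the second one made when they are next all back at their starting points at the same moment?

28 orbits

The first common completion time is the LCM of the periods.
1694 = 2 × 7 × 11^2
2178 = 2 × 3^2 × 11^2
616 = 2^3 × 7 × 11
LCM(1694, 2178, 616) = 2^3 × 3^2 × 7 × 11^2 = 60984.
Orbits for period 2178: 60984 / 2178 = 28.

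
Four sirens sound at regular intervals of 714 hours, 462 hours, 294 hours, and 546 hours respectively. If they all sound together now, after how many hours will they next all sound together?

They coincide at every common multiple of the periods; the first is the LCM.
714 = 2 × 3 × 7 × 17
462 = 2 × 3 × 7 × 11
294 = 2 × 3 × 7^2
546 = 2 × 3 × 7 × 13
LCM(714, 462, 294, 546) = 2 × 3 × 7^2 × 11 × 13 × 17 = 714714.

714714 hours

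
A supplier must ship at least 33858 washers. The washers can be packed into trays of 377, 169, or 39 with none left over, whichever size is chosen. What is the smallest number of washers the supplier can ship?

44109

The number of washers must be a common multiple of 377, 169, and 39, so a multiple of their LCM.
377 = 13 × 29
169 = 13^2
39 = 3 × 13
LCM(377, 169, 39) = 3 × 13^2 × 29 = 14703.
Smallest multiple of 14703 that is ≥ 33858: ⌈33858/14703⌉ × 14703 = 3 × 14703 = 44109.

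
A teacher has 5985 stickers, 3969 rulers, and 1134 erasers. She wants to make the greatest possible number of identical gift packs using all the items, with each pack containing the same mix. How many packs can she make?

63 packs

The pack count must divide each quantity, so the greatest is gcd(5985, 3969, 1134).
5985 = 3^2 × 5 × 7 × 19
3969 = 3^4 × 7^2
1134 = 2 × 3^4 × 7
gcd(5985, 3969, 1134) = 3^2 × 7 = 63.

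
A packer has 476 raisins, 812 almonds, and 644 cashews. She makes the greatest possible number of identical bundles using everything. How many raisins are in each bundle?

17

Number of bundles = gcd(476, 812, 644).
476 = 2^2 × 7 × 17
812 = 2^2 × 7 × 29
644 = 2^2 × 7 × 23
gcd(476, 812, 644) = 2^2 × 7 = 28.
raisins per bundle = 476 / 28 = 17.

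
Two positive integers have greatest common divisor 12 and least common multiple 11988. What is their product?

143856

For any two positive integers, gcd × lcm = product = 12 × 11988 = 143856.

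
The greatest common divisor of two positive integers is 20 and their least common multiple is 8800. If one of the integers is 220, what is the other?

For two integers, gcd × lcm = product, so the other is (20 × 8800) / 220 = 176000 / 220 = 800.

800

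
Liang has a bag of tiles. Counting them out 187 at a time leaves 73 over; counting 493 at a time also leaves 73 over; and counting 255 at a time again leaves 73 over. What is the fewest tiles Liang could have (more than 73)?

N − 73 must be a common multiple of 187, 493, and 255.
187 = 11 × 17
493 = 17 × 29
255 = 3 × 5 × 17
LCM(187, 493, 255) = 3 × 5 × 11 × 17 × 29 = 81345.
Smallest N > 73 is LCM + 73 = 81345 + 73 = 81418.

81418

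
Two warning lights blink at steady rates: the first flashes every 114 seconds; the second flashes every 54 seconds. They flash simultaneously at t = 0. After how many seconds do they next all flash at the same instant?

We need the least common multiple of the intervals.
114 = 2 × 3 × 19
54 = 2 × 3^3
LCM(114, 54) = 2 × 3^3 × 19 = 1026.

1026 seconds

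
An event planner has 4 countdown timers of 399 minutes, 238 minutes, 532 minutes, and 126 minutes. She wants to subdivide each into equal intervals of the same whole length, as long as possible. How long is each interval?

7 minutes

The interval must divide each timer length; the longest such is the gcd.
399 = 3 × 7 × 19
238 = 2 × 7 × 17
532 = 2^2 × 7 × 19
126 = 2 × 3^2 × 7
gcd(399, 238, 532, 126) = 7.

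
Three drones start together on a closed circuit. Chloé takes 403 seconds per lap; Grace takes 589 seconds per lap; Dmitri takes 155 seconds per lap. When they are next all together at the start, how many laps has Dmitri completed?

All finish a whole number of cycles simultaneously at t = LCM of the periods.
403 = 13 × 31
589 = 19 × 31
155 = 5 × 31
LCM(403, 589, 155) = 5 × 13 × 19 × 31 = 38285.
Laps for period 155: 38285 / 155 = 247.

247 laps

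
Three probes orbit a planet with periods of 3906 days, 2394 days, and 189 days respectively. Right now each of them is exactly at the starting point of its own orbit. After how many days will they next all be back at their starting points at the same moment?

222642 days

They coincide at every common multiple of the periods; the first is the LCM.
3906 = 2 × 3^2 × 7 × 31
2394 = 2 × 3^2 × 7 × 19
189 = 3^3 × 7
LCM(3906, 2394, 189) = 2 × 3^3 × 7 × 19 × 31 = 222642.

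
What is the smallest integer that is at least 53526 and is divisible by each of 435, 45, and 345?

60030

The integer must be a common multiple of 435, 45, and 345, so a multiple of their LCM.
435 = 3 × 5 × 29
45 = 3^2 × 5
345 = 3 × 5 × 23
LCM(435, 45, 345) = 3^2 × 5 × 23 × 29 = 30015.
Smallest multiple of 30015 that is ≥ 53526: ⌈53526/30015⌉ × 30015 = 2 × 30015 = 60030.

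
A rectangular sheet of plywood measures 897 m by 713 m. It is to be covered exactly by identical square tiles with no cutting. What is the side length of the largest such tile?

The tile side must divide both 897 and 713, so the largest is their gcd.
897 = 3 × 13 × 23
713 = 23 × 31
gcd(897, 713) = 23.

23 m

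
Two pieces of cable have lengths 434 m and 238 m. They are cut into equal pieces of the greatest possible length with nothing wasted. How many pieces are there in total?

48

Piece length = gcd(434, 238).
434 = 2 × 7 × 31
238 = 2 × 7 × 17
gcd(434, 238) = 2 × 7 = 14.
Total pieces = 434/14 + 238/14 = 31 + 17 = 48.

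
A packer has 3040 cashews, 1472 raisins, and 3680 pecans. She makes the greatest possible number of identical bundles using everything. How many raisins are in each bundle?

Number of bundles = gcd(3040, 1472, 3680).
3040 = 2^5 × 5 × 19
1472 = 2^6 × 23
3680 = 2^5 × 5 × 23
gcd(3040, 1472, 3680) = 2^5 = 32.
raisins per bundle = 1472 / 32 = 46.

46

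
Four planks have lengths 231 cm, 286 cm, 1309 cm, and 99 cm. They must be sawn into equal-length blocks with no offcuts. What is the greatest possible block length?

This is the greatest common divisor of 231, 286, 1309, and 99.
231 = 3 × 7 × 11
286 = 2 × 11 × 13
1309 = 7 × 11 × 17
99 = 3^2 × 11
gcd(231, 286, 1309, 99) = 11.

11 cm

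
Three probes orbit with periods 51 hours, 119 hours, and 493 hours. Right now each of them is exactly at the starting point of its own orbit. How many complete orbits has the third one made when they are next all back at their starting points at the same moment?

21 orbits

All finish a whole number of cycles simultaneously at t = LCM of the periods.
51 = 3 × 17
119 = 7 × 17
493 = 17 × 29
LCM(51, 119, 493) = 3 × 7 × 17 × 29 = 10353.
Orbits for period 493: 10353 / 493 = 21.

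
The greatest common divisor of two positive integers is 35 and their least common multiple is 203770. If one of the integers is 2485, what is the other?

For two integers, gcd × lcm = product, so the other is (35 × 203770) / 2485 = 7131950 / 2485 = 2870.

2870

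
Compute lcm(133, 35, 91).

8645

133 = 7 × 19
35 = 5 × 7
91 = 7 × 13
LCM(133, 35, 91) = 5 × 7 × 13 × 19 = 8645.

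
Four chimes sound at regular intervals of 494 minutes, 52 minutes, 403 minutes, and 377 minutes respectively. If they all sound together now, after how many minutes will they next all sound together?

The first simultaneous occurrence is after LCM of the individual periods.
494 = 2 × 13 × 19
52 = 2^2 × 13
403 = 13 × 31
377 = 13 × 29
LCM(494, 52, 403, 377) = 2^2 × 13 × 19 × 29 × 31 = 888212.

888212 minutes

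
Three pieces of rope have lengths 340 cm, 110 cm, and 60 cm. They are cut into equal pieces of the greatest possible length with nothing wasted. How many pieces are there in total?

Piece length = gcd(340, 110, 60).
340 = 2^2 × 5 × 17
110 = 2 × 5 × 11
60 = 2^2 × 3 × 5
gcd(340, 110, 60) = 2 × 5 = 10.
Total pieces = 340/10 + 110/10 + 60/10 = 34 + 11 + 6 = 51.

51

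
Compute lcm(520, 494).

520 = 2^3 × 5 × 13
494 = 2 × 13 × 19
LCM(520, 494) = 2^3 × 5 × 13 × 19 = 9880.

9880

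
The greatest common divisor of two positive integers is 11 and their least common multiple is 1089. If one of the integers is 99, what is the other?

For two integers, gcd × lcm = product, so the other is (11 × 1089) / 99 = 11979 / 99 = 121.

121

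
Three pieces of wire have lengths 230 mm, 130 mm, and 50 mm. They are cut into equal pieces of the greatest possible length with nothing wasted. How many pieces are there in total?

Piece length = gcd(230, 130, 50).
230 = 2 × 5 × 23
130 = 2 × 5 × 13
50 = 2 × 5^2
gcd(230, 130, 50) = 2 × 5 = 10.
Total pieces = 230/10 + 130/10 + 50/10 = 23 + 13 + 5 = 41.

41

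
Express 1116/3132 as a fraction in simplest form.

31/87

1116 = 2^2 × 3^2 × 31
3132 = 2^2 × 3^3 × 29
gcd(1116, 3132) = 2^2 × 3^2 = 36.
Divide numerator and denominator by 36: 1116/3132 = 31/87.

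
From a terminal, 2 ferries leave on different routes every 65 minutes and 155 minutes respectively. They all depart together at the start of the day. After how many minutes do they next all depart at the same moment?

We need the least common multiple of the intervals.
65 = 5 × 13
155 = 5 × 31
LCM(65, 155) = 5 × 13 × 31 = 2015.

2015 minutes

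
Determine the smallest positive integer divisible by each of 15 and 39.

15 = 3 × 5
39 = 3 × 13
LCM(15, 39) = 3 × 5 × 13 = 195.

195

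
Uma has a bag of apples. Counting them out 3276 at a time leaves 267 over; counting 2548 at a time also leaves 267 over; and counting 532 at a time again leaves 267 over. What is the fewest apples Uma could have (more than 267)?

435975

N − 267 must be a common multiple of 3276, 2548, and 532.
3276 = 2^2 × 3^2 × 7 × 13
2548 = 2^2 × 7^2 × 13
532 = 2^2 × 7 × 19
LCM(3276, 2548, 532) = 2^2 × 3^2 × 7^2 × 13 × 19 = 435708.
Smallest N > 267 is LCM + 267 = 435708 + 267 = 435975.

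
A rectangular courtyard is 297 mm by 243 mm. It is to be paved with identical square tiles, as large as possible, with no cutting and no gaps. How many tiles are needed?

Tile side = gcd(297, 243).
297 = 3^3 × 11
243 = 3^5
gcd(297, 243) = 3^3 = 27.
Tiles: (297/27) × (243/27) = 11 × 9 = 99.

99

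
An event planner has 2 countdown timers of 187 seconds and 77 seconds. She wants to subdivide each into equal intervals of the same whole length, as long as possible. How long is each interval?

11 seconds

The interval must divide each timer length; the longest such is the gcd.
187 = 11 × 17
77 = 7 × 11
gcd(187, 77) = 11.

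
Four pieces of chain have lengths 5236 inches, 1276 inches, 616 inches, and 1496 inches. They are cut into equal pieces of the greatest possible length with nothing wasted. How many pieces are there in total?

196

Piece length = gcd(5236, 1276, 616, 1496).
5236 = 2^2 × 7 × 11 × 17
1276 = 2^2 × 11 × 29
616 = 2^3 × 7 × 11
1496 = 2^3 × 11 × 17
gcd(5236, 1276, 616, 1496) = 2^2 × 11 = 44.
Total pieces = 5236/44 + 1276/44 + 616/44 + 1496/44 = 119 + 29 + 14 + 34 = 196.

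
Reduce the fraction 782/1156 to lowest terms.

23/34

782 = 2 × 17 × 23
1156 = 2^2 × 17^2
gcd(782, 1156) = 2 × 17 = 34.
Divide numerator and denominator by 34: 782/1156 = 23/34.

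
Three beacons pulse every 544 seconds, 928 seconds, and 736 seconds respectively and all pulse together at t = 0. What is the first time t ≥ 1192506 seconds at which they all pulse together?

1451392 seconds

Joint pulses occur at multiples of LCM(544, 928, 736).
544 = 2^5 × 17
928 = 2^5 × 29
736 = 2^5 × 23
LCM(544, 928, 736) = 2^5 × 17 × 23 × 29 = 362848.
Smallest multiple of 362848 that is ≥ 1192506: ⌈1192506/362848⌉ × 362848 = 4 × 362848 = 1451392.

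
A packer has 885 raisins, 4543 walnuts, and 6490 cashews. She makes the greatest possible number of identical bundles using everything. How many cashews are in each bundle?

Number of bundles = gcd(885, 4543, 6490).
885 = 3 × 5 × 59
4543 = 7 × 11 × 59
6490 = 2 × 5 × 11 × 59
gcd(885, 4543, 6490) = 59.
cashews per bundle = 6490 / 59 = 110.

110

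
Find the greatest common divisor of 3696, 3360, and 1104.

48

3696 = 2^4 × 3 × 7 × 11
3360 = 2^5 × 3 × 5 × 7
1104 = 2^4 × 3 × 23
gcd(3696, 3360, 1104) = 2^4 × 3 = 48.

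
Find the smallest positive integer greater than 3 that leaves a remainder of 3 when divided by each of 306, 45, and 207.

N − 3 must be a common multiple of 306, 45, and 207.
306 = 2 × 3^2 × 17
45 = 3^2 × 5
207 = 3^2 × 23
LCM(306, 45, 207) = 2 × 3^2 × 5 × 17 × 23 = 35190.
Smallest N > 3 is LCM + 3 = 35190 + 3 = 35193.

35193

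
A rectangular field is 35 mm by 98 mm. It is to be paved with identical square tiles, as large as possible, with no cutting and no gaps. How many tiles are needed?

70

Tile side = gcd(35, 98).
35 = 5 × 7
98 = 2 × 7^2
gcd(35, 98) = 7.
Tiles: (35/7) × (98/7) = 5 × 14 = 70.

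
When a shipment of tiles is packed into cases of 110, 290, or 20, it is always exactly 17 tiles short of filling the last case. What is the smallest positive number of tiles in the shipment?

6363

Being 17 short of a full case of size k means N ≡ −17 (mod k), i.e. N + 17 is a multiple of each size.
110 = 2 × 5 × 11
290 = 2 × 5 × 29
20 = 2^2 × 5
LCM(110, 290, 20) = 2^2 × 5 × 11 × 29 = 6380.
Smallest positive N is 6380 − 17 = 6363.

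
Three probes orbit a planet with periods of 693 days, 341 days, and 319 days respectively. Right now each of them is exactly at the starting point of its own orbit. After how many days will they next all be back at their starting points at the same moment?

The first simultaneous occurrence is after LCM of the individual periods.
693 = 3^2 × 7 × 11
341 = 11 × 31
319 = 11 × 29
LCM(693, 341, 319) = 3^2 × 7 × 11 × 29 × 31 = 623007.

623007 days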